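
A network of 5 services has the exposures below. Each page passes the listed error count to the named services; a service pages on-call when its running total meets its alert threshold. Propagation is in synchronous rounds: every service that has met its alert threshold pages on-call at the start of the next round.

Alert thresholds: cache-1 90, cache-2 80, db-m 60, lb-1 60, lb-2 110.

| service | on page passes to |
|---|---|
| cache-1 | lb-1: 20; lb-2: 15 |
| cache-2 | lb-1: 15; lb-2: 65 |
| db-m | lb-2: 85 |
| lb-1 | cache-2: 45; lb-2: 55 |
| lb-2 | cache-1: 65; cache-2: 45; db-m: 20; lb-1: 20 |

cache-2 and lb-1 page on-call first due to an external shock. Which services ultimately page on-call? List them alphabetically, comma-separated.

cache-2, lb-1, lb-2

Round 1 — cache-2, lb-1 page on-call (initial).
  lb-2: +65+55 → 120 ≥ 110
Round 2 — lb-2 pages on-call.
  cache-1: +65 → 65 < 90
  db-m: +20 → 20 < 60
No further pages.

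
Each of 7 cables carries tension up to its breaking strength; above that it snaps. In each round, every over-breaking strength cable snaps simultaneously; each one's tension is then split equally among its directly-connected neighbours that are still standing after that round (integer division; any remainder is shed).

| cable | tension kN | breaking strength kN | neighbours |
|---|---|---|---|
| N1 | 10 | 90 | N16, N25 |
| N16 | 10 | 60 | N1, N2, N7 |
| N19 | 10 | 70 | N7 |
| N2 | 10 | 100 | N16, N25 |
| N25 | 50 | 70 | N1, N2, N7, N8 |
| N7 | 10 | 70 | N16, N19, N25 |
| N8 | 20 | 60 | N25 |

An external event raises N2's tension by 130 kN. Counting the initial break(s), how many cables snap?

Round 1 — N2 at 140 > 100. N2 snaps.
  N2 sheds 140 kN to N16, N25: 70 each.
    N16: 10+70 = 80 > 60
    N25: 50+70 = 120 > 70
Round 2 — N16, N25 snap.
  N16 sheds 80 kN to N1, N7: 40 each.
    N1: 10+40 = 50 ≤ 90
    N7: 10+40 = 50 ≤ 70
  N25 sheds 120 kN to N1, N7, N8: 40 each.
    N1: 50+40 = 90 ≤ 90
    N7: 50+40 = 90 > 70
    N8: 20+40 = 60 ≤ 60
Round 3 — N7 snaps.
  N7 sheds 90 kN to N19: 90 each.
    N19: 10+90 = 100 > 70
Round 4 — N19 snaps.
  N19 sheds 100 kN: no online neighbours, lost.
No further breaks.

5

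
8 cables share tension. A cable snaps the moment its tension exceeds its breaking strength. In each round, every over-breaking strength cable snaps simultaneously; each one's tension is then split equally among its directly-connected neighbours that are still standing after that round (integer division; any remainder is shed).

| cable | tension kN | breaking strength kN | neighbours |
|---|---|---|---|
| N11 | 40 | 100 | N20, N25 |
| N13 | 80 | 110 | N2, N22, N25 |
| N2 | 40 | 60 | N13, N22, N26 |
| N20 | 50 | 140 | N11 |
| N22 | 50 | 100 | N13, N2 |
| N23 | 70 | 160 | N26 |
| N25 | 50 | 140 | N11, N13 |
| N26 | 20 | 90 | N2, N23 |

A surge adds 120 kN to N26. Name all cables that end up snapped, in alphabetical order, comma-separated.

N11, N13, N2, N20, N22, N25, N26

Round 1 — N26 at 140 > 90. N26 snaps.
  N26 sheds 140 kN to N2, N23: 70 each.
    N2: 40+70 = 110 > 60
    N23: 70+70 = 140 ≤ 160
Round 2 — N2 snaps.
  N2 sheds 110 kN to N13, N22: 55 each.
    N13: 80+55 = 135 > 110
    N22: 50+55 = 105 > 100
Round 3 — N13, N22 snap.
  N13 sheds 135 kN to N25: 135 each.
    N25: 50+135 = 185 > 140
  N22 sheds 105 kN: no online neighbours, lost.
Round 4 — N25 snaps.
  N25 sheds 185 kN to N11: 185 each.
    N11: 40+185 = 225 > 100
Round 5 — N11 snaps.
  N11 sheds 225 kN to N20: 225 each.
    N20: 50+225 = 275 > 140
Round 6 — N20 snaps.
  N20 sheds 275 kN: no online neighbours, lost.
No further breaks.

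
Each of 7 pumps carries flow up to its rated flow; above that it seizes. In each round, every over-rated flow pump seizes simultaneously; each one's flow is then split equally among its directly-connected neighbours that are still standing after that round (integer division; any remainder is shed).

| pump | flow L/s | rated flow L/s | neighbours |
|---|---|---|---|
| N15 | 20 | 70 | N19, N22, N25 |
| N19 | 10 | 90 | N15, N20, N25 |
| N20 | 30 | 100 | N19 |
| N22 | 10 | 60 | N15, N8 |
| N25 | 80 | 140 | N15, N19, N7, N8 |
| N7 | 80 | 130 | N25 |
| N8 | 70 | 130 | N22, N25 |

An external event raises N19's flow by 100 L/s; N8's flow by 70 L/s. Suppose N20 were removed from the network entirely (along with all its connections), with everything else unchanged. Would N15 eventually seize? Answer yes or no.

With N20 removed:
Round 1 — N19 at 110 > 90; N8 at 140 > 130. N19, N8 seize.
  N19 sheds 110 L/s to N15, N25: 55 each.
    N15: 20+55 = 75 > 70
    N25: 80+55 = 135 ≤ 140
  N8 sheds 140 L/s to N22, N25: 70 each.
    N22: 10+70 = 80 > 60
    N25: 135+70 = 205 > 140
Round 2 — N15, N22, N25 seize.
  N15 sheds 75 L/s: no online neighbours, lost.
  N22 sheds 80 L/s: no online neighbours, lost.
  N25 sheds 205 L/s to N7: 205 each.
    N7: 80+205 = 285 > 130
Round 3 — N7 seizes.
  N7 sheds 285 L/s: no online neighbours, lost.
No further seizures.

yes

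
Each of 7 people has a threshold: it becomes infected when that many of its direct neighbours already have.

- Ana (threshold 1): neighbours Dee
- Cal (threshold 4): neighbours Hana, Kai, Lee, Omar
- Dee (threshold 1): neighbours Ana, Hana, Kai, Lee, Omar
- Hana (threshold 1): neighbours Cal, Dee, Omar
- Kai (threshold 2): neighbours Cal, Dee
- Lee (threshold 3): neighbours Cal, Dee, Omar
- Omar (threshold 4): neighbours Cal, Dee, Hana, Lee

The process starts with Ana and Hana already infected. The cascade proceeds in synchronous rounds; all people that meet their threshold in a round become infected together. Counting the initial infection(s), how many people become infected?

3

Round 1 — Ana, Hana become infected (initial).
Round 2 — checking thresholds:
  Cal: 1 of 4 neighbours < 4, below threshold.
  Dee: 2 of 5 neighbours ≥ 1, becomes infected.
  Omar: 1 of 4 neighbours < 4, below threshold.
Round 3 — no new infections; cascade stops.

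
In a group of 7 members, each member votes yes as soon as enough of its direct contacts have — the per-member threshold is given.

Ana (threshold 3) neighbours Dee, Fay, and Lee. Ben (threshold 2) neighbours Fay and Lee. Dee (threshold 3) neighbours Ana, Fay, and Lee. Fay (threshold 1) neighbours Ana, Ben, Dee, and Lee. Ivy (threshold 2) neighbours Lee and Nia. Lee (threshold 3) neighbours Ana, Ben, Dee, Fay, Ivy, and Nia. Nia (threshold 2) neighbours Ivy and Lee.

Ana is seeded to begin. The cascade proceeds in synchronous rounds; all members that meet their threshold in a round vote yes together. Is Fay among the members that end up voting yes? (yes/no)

Round 1 — Ana votes yes (initial).
Round 2 — checking thresholds:
  Dee: 1 of 3 neighbours < 3, holds.
  Fay: 1 of 4 neighbours ≥ 1, votes yes.
  Lee: 1 of 6 neighbours < 3, holds.
Round 3 — no new yes votes; cascade stops.

yes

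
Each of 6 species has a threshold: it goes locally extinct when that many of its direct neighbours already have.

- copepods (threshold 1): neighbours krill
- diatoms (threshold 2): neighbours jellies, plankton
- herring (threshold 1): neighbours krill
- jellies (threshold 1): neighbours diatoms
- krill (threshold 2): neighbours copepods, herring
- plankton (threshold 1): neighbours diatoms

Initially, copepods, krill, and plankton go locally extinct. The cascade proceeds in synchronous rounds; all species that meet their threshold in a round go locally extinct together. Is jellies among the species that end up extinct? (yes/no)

Round 1 — copepods, krill, plankton go locally extinct (initial).
Round 2 — checking thresholds:
  diatoms: 1 of 2 neighbours < 2, holds.
  herring: 1 of 1 neighbours ≥ 1, goes locally extinct.
Round 3 — no new extinctions; cascade stops.

no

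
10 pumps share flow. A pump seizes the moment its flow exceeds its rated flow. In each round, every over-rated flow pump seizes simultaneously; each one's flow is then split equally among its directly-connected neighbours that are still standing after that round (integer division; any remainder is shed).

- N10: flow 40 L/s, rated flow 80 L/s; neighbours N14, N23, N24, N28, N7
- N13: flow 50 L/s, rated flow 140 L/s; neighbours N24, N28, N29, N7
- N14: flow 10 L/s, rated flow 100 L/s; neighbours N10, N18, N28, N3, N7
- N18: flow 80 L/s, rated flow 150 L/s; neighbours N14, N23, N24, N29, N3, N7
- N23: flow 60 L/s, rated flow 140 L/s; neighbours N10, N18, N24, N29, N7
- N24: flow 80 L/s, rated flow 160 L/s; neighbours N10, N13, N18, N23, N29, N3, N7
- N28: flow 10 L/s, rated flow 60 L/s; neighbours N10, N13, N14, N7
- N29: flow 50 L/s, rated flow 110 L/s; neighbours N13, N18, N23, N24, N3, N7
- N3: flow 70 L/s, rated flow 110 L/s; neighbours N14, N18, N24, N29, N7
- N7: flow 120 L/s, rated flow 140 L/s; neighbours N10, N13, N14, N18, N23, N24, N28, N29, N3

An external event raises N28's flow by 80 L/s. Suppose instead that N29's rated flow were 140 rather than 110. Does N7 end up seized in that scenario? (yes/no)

With N29's rated flow at 140:
Round 1 — N28 at 90 > 60. N28 seizes.
  N28 sheds 90 L/s to N10, N13, N14, N7: 22 each (2 lost).
    N10: 40+22 = 62 ≤ 80
    N13: 50+22 = 72 ≤ 140
    N14: 10+22 = 32 ≤ 100
    N7: 120+22 = 142 > 140
Round 2 — N7 seizes.
  N7 sheds 142 L/s to N10, N13, N14, N18, N23, N24, N29, N3: 17 each (6 lost).
    N10: 62+17 = 79 ≤ 80
    N13: 72+17 = 89 ≤ 140
    N14: 32+17 = 49 ≤ 100
    N18: 80+17 = 97 ≤ 150
    N23: 60+17 = 77 ≤ 140
    N24: 80+17 = 97 ≤ 160
    N29: 50+17 = 67 ≤ 140
    N3: 70+17 = 87 ≤ 110
No further seizures.

yes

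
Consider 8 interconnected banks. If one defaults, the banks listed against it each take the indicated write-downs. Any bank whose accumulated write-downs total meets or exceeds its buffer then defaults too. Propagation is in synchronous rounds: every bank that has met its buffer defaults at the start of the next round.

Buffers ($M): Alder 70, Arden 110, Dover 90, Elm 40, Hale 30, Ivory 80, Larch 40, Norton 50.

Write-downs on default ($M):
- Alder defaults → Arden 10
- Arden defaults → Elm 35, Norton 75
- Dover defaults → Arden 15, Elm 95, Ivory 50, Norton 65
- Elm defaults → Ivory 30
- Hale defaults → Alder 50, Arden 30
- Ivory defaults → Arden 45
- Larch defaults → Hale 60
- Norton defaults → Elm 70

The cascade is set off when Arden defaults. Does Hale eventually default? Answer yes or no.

no

Round 1 — Arden defaults (initial).
  Elm: +35 → 35 < 40
  Norton: +75 → 75 ≥ 50
Round 2 — Norton defaults.
  Elm: +70 → 105 ≥ 40
Round 3 — Elm defaults.
  Ivory: +30 → 30 < 80
No further defaults.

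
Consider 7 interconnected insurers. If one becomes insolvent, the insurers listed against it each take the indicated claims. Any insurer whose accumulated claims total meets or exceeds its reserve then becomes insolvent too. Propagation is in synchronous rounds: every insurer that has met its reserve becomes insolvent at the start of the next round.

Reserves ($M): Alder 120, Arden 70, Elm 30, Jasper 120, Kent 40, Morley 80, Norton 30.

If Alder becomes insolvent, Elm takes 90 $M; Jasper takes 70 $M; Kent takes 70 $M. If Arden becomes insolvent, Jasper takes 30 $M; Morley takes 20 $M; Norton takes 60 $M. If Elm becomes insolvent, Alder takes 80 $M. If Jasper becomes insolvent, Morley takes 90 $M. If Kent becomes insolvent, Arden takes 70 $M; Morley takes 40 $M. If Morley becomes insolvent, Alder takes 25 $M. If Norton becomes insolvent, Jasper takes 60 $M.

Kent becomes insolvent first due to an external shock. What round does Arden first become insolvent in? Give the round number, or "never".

Round 1 — Kent becomes insolvent (initial).
  Arden: +70 → 70 ≥ 70
  Morley: +40 → 40 < 80
Round 2 — Arden becomes insolvent.
  Jasper: +30 → 30 < 120
  Morley: +20 → 60 < 80
  Norton: +60 → 60 ≥ 30
Round 3 — Norton becomes insolvent.
  Jasper: +60 → 90 < 120
No further insolvencies.

2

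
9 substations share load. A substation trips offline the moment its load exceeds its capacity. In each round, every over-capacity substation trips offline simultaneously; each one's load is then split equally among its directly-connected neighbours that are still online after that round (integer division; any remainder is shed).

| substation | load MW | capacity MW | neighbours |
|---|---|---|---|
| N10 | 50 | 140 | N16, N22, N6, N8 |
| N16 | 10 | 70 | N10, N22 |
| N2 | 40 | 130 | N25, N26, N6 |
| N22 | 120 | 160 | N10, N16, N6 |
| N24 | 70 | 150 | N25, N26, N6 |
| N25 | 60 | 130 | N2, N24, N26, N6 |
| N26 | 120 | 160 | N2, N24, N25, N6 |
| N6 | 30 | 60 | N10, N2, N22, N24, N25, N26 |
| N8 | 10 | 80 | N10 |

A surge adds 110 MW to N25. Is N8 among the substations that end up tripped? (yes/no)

no

Round 1 — N25 at 170 > 130. N25 trips offline.
  N25 sheds 170 MW to N2, N24, N26, N6: 42 each (2 lost).
    N2: 40+42 = 82 ≤ 130
    N24: 70+42 = 112 ≤ 150
    N26: 120+42 = 162 > 160
    N6: 30+42 = 72 > 60
Round 2 — N26, N6 trip offline.
  N26 sheds 162 MW to N2, N24: 81 each.
    N2: 82+81 = 163 > 130
    N24: 112+81 = 193 > 150
  N6 sheds 72 MW to N10, N2, N22, N24: 18 each.
    N10: 50+18 = 68 ≤ 140
    N2: 163+18 = 181 > 130
    N22: 120+18 = 138 ≤ 160
    N24: 193+18 = 211 > 150
Round 3 — N2, N24 trip offline.
  N2 sheds 181 MW: no online neighbours, lost.
  N24 sheds 211 MW: no online neighbours, lost.
No further trips.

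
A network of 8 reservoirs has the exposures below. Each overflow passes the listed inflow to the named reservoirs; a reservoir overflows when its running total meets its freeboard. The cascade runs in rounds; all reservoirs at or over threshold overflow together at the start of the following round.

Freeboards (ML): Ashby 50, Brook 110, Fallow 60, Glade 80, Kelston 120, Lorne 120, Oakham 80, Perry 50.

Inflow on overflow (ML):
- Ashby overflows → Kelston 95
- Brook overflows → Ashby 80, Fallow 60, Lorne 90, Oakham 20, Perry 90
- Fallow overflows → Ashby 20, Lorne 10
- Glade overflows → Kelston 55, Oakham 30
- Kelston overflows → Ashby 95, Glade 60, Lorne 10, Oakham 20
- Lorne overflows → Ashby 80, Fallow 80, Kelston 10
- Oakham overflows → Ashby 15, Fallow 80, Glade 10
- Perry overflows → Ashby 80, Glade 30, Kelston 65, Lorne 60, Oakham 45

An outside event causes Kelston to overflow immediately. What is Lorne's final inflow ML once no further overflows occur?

10

Round 1 — Kelston overflows (initial).
  Ashby: +95 → 95 ≥ 50
  Glade: +60 → 60 < 80
  Lorne: +10 → 10 < 120
  Oakham: +20 → 20 < 80
Round 2 — Ashby overflows.
No further overflows.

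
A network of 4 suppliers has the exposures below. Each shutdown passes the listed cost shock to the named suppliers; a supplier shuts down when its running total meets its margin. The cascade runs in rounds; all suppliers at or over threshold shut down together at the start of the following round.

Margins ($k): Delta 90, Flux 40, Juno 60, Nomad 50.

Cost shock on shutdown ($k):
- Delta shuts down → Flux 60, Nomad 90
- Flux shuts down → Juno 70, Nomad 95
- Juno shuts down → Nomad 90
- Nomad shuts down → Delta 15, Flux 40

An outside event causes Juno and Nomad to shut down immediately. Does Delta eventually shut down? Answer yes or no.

no

Round 1 — Juno, Nomad shut down (initial).
  Delta: +15 → 15 < 90
  Flux: +40 → 40 ≥ 40
Round 2 — Flux shuts down.
No further shutdowns.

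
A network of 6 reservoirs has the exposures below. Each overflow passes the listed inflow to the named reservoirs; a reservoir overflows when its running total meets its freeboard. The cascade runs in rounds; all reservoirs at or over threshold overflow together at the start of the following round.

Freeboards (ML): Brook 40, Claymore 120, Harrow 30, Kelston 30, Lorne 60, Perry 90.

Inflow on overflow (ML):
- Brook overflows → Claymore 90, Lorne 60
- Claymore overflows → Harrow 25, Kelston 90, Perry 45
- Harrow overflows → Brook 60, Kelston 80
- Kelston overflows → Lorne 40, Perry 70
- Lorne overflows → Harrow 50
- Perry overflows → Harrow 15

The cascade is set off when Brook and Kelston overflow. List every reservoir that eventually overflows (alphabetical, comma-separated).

Round 1 — Brook, Kelston overflow (initial).
  Claymore: +90 → 90 < 120
  Lorne: +60+40 → 100 ≥ 60
  Perry: +70 → 70 < 90
Round 2 — Lorne overflows.
  Harrow: +50 → 50 ≥ 30
Round 3 — Harrow overflows.
No further overflows.

Brook, Harrow, Kelston, Lorne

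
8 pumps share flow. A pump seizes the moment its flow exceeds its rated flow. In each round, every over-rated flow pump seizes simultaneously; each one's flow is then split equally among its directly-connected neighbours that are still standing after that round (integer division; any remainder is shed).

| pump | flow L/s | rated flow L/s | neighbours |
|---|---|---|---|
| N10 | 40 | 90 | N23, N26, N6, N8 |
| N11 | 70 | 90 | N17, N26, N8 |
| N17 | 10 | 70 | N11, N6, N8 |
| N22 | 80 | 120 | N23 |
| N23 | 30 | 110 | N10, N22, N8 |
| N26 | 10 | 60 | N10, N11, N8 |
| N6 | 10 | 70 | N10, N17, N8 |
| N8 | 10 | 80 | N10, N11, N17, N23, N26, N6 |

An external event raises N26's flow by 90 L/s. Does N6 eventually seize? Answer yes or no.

Round 1 — N26 at 100 > 60. N26 seizes.
  N26 sheds 100 L/s to N10, N11, N8: 33 each (1 lost).
    N10: 40+33 = 73 ≤ 90
    N11: 70+33 = 103 > 90
    N8: 10+33 = 43 ≤ 80
Round 2 — N11 seizes.
  N11 sheds 103 L/s to N17, N8: 51 each (1 lost).
    N17: 10+51 = 61 ≤ 70
    N8: 43+51 = 94 > 80
Round 3 — N8 seizes.
  N8 sheds 94 L/s to N10, N17, N23, N6: 23 each (2 lost).
    N10: 73+23 = 96 > 90
    N17: 61+23 = 84 > 70
    N23: 30+23 = 53 ≤ 110
    N6: 10+23 = 33 ≤ 70
Round 4 — N10, N17 seize.
  N10 sheds 96 L/s to N23, N6: 48 each.
    N23: 53+48 = 101 ≤ 110
    N6: 33+48 = 81 > 70
  N17 sheds 84 L/s to N6: 84 each.
    N6: 81+84 = 165 > 70
Round 5 — N6 seizes.
  N6 sheds 165 L/s: no online neighbours, lost.
No further seizures.

yes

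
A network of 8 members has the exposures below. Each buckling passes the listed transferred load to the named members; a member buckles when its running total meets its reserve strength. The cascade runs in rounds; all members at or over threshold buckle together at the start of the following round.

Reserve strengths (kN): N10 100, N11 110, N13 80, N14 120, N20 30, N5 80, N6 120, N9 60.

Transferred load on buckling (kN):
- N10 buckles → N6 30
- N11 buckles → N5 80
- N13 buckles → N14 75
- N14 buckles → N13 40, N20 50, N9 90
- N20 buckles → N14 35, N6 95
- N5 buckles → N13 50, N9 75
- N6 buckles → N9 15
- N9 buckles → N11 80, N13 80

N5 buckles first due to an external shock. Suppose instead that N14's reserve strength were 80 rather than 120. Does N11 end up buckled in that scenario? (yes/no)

With N14's reserve strength at 80:
Round 1 — N5 buckles (initial).
  N13: +50 → 50 < 80
  N9: +75 → 75 ≥ 60
Round 2 — N9 buckles.
  N11: +80 → 80 < 110
  N13: +80 → 130 ≥ 80
Round 3 — N13 buckles.
  N14: +75 → 75 < 80
No further bucklings.

no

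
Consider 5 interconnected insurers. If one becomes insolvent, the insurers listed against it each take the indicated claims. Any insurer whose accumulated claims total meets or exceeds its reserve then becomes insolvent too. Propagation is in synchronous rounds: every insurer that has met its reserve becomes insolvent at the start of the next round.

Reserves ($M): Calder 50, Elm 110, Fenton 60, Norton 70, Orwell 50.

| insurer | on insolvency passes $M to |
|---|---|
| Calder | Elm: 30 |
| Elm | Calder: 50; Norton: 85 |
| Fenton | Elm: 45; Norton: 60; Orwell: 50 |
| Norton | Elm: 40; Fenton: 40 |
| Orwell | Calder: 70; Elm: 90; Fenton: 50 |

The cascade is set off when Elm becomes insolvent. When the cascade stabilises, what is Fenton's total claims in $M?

40

Round 1 — Elm becomes insolvent (initial).
  Calder: +50 → 50 ≥ 50
  Norton: +85 → 85 ≥ 70
Round 2 — Calder, Norton become insolvent.
  Fenton: +40 → 40 < 60
No further insolvencies.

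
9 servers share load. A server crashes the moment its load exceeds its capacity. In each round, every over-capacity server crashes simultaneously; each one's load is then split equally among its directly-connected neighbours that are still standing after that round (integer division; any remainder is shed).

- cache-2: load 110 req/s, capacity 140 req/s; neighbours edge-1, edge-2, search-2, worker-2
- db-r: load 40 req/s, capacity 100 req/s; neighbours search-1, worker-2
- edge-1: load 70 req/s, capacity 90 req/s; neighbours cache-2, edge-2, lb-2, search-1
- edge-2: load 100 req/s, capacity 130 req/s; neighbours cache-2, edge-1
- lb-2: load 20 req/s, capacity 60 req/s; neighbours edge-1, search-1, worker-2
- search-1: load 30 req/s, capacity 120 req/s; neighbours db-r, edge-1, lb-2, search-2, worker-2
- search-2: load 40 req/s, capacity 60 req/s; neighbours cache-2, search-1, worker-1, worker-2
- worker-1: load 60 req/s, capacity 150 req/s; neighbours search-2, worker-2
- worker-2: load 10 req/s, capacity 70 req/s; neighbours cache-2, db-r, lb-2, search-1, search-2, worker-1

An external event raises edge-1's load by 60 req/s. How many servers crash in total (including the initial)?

Round 1 — edge-1 at 130 > 90. edge-1 crashes.
  edge-1 sheds 130 req/s to cache-2, edge-2, lb-2, search-1: 32 each (2 lost).
    cache-2: 110+32 = 142 > 140
    edge-2: 100+32 = 132 > 130
    lb-2: 20+32 = 52 ≤ 60
    search-1: 30+32 = 62 ≤ 120
Round 2 — cache-2, edge-2 crash.
  cache-2 sheds 142 req/s to search-2, worker-2: 71 each.
    search-2: 40+71 = 111 > 60
    worker-2: 10+71 = 81 > 70
  edge-2 sheds 132 req/s: no online neighbours, lost.
Round 3 — search-2, worker-2 crash.
  search-2 sheds 111 req/s to search-1, worker-1: 55 each (1 lost).
    search-1: 62+55 = 117 ≤ 120
    worker-1: 60+55 = 115 ≤ 150
  worker-2 sheds 81 req/s to db-r, lb-2, search-1, worker-1: 20 each (1 lost).
    db-r: 40+20 = 60 ≤ 100
    lb-2: 52+20 = 72 > 60
    search-1: 117+20 = 137 > 120
    worker-1: 115+20 = 135 ≤ 150
Round 4 — lb-2, search-1 crash.
  lb-2 sheds 72 req/s: no online neighbours, lost.
  search-1 sheds 137 req/s to db-r: 137 each.
    db-r: 60+137 = 197 > 100
Round 5 — db-r crashes.
  db-r sheds 197 req/s: no online neighbours, lost.
No further crashes.

8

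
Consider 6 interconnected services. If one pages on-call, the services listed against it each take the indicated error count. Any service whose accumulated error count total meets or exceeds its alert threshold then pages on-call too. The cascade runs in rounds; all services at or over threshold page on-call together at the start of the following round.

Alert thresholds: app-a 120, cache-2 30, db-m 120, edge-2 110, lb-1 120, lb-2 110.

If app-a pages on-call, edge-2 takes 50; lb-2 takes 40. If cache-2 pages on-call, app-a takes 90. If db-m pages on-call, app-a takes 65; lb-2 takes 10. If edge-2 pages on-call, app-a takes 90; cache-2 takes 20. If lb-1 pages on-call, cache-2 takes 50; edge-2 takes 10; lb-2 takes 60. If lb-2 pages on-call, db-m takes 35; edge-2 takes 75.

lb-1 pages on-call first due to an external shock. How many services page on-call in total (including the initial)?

2

Round 1 — lb-1 pages on-call (initial).
  cache-2: +50 → 50 ≥ 30
  edge-2: +10 → 10 < 110
  lb-2: +60 → 60 < 110
Round 2 — cache-2 pages on-call.
  app-a: +90 → 90 < 120
No further pages.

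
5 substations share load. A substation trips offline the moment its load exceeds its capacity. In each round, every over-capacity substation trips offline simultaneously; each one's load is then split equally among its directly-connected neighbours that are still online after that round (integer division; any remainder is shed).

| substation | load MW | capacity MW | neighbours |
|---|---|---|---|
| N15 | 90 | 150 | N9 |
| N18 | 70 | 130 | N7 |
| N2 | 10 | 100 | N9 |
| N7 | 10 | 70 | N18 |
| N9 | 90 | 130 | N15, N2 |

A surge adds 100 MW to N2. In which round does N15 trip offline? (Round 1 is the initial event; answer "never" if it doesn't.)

3

Round 1 — N2 at 110 > 100. N2 trips offline.
  N2 sheds 110 MW to N9: 110 each.
    N9: 90+110 = 200 > 130
Round 2 — N9 trips offline.
  N9 sheds 200 MW to N15: 200 each.
    N15: 90+200 = 290 > 150
Round 3 — N15 trips offline.
  N15 sheds 290 MW: no online neighbours, lost.
No further trips.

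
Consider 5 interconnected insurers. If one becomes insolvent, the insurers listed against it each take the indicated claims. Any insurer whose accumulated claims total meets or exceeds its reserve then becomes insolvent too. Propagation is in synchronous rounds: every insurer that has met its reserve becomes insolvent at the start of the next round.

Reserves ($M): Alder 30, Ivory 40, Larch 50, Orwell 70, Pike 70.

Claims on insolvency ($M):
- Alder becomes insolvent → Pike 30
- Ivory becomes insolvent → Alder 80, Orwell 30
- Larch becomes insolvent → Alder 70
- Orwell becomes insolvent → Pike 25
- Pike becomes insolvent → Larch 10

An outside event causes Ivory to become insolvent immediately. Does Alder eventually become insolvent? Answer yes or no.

yes

Round 1 — Ivory becomes insolvent (initial).
  Alder: +80 → 80 ≥ 30
  Orwell: +30 → 30 < 70
Round 2 — Alder becomes insolvent.
  Pike: +30 → 30 < 70
No further insolvencies.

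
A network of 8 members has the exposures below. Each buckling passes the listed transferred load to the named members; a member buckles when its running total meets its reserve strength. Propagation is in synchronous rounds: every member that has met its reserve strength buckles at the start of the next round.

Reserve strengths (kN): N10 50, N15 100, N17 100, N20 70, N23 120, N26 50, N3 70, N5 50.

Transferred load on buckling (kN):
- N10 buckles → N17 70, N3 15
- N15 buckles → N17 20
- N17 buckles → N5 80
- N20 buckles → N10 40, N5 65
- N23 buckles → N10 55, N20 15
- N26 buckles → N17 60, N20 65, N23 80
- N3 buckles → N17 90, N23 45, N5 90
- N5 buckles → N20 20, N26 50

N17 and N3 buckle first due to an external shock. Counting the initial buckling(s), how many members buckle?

Round 1 — N17, N3 buckle (initial).
  N23: +45 → 45 < 120
  N5: +80+90 → 170 ≥ 50
Round 2 — N5 buckles.
  N20: +20 → 20 < 70
  N26: +50 → 50 ≥ 50
Round 3 — N26 buckles.
  N20: +65 → 85 ≥ 70
  N23: +80 → 125 ≥ 120
Round 4 — N20, N23 buckle.
  N10: +40+55 → 95 ≥ 50
Round 5 — N10 buckles.
No further bucklings.

7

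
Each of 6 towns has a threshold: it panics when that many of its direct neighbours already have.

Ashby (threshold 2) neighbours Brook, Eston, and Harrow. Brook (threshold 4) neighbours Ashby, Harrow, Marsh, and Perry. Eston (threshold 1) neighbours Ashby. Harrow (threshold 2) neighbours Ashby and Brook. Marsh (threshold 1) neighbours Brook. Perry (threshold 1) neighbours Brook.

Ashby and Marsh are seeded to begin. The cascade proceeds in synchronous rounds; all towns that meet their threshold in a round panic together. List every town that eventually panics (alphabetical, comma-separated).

Round 1 — Ashby, Marsh panic (initial).
Round 2 — checking thresholds:
  Brook: 2 of 4 neighbours < 4, below threshold.
  Eston: 1 of 1 neighbours ≥ 1, panics.
  Harrow: 1 of 2 neighbours < 2, below threshold.
Round 3 — no new panics; cascade stops.

Ashby, Eston, Marsh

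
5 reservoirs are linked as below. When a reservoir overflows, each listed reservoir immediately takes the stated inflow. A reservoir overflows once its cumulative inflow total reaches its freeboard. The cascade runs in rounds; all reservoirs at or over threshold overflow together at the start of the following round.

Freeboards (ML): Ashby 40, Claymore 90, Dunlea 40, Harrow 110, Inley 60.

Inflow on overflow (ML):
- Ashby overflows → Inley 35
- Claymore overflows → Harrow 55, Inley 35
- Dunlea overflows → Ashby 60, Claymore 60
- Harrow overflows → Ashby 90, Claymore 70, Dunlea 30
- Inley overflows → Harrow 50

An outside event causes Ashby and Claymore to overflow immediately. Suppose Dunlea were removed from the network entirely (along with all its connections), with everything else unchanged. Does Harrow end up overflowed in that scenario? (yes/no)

no

With Dunlea removed:
Round 1 — Ashby, Claymore overflow (initial).
  Harrow: +55 → 55 < 110
  Inley: +35+35 → 70 ≥ 60
Round 2 — Inley overflows.
  Harrow: +50 → 105 < 110
No further overflows.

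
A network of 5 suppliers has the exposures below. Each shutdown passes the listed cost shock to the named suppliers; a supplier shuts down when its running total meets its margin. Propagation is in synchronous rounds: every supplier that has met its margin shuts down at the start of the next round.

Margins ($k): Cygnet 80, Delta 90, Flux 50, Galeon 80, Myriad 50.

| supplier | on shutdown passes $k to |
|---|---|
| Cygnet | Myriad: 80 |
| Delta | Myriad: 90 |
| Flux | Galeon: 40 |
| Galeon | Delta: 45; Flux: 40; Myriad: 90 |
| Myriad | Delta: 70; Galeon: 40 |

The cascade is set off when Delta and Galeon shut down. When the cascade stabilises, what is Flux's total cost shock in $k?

Round 1 — Delta, Galeon shut down (initial).
  Flux: +40 → 40 < 50
  Myriad: +90+90 → 180 ≥ 50
Round 2 — Myriad shuts down.
No further shutdowns.

40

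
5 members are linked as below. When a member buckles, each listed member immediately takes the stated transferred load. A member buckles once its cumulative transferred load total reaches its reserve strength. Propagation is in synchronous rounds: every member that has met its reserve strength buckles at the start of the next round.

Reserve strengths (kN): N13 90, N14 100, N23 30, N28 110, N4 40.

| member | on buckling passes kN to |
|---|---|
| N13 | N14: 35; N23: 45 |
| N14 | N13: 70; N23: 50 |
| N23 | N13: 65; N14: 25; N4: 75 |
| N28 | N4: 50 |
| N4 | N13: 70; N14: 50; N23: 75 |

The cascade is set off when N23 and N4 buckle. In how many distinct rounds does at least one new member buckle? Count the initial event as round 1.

3

Round 1 — N23, N4 buckle (initial).
  N13: +65+70 → 135 ≥ 90
  N14: +25+50 → 75 < 100
Round 2 — N13 buckles.
  N14: +35 → 110 ≥ 100
Round 3 — N14 buckles.
No further bucklings.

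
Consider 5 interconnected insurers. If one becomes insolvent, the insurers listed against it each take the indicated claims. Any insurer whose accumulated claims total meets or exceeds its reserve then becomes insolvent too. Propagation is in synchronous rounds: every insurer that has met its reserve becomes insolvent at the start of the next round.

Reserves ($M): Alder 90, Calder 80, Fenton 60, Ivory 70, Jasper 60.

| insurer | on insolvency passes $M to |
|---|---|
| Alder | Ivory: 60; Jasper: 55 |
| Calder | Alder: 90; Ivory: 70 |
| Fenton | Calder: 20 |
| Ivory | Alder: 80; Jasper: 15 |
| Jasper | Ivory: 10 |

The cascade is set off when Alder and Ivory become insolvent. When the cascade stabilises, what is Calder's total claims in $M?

Round 1 — Alder, Ivory become insolvent (initial).
  Jasper: +55+15 → 70 ≥ 60
Round 2 — Jasper becomes insolvent.
No further insolvencies.

0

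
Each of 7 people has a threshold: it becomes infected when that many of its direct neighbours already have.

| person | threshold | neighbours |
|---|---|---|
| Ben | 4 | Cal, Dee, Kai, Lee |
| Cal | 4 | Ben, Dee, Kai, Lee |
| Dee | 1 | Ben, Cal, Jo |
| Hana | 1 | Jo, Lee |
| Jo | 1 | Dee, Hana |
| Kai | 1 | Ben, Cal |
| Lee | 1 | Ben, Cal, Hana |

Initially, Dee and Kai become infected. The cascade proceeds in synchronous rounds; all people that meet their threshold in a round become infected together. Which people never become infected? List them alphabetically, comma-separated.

Ben, Cal

Round 1 — Dee, Kai become infected (initial).
Round 2 — checking thresholds:
  Ben: 2 of 4 neighbours < 4, holds.
  Cal: 2 of 4 neighbours < 4, holds.
  Jo: 1 of 2 neighbours ≥ 1, becomes infected.
Round 3 — checking thresholds:
  Ben: 2 of 4 neighbours < 4, holds.
  Cal: 2 of 4 neighbours < 4, holds.
  Hana: 1 of 2 neighbours ≥ 1, becomes infected.
Round 4 — checking thresholds:
  Ben: 2 of 4 neighbours < 4, holds.
  Cal: 2 of 4 neighbours < 4, holds.
  Lee: 1 of 3 neighbours ≥ 1, becomes infected.
Round 5 — no new infections; cascade stops.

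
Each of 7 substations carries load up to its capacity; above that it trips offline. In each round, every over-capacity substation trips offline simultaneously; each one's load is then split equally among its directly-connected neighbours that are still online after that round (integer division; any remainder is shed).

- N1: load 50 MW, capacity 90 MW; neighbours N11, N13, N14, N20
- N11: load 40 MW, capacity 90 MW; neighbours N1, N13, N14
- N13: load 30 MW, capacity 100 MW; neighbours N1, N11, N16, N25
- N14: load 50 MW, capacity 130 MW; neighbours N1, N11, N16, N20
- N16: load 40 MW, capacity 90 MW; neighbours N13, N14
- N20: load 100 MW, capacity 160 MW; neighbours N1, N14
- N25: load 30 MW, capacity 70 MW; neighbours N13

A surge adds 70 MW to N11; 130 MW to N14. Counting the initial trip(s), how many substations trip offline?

7

Round 1 — N11 at 110 > 90; N14 at 180 > 130. N11, N14 trip offline.
  N11 sheds 110 MW to N1, N13: 55 each.
    N1: 50+55 = 105 > 90
    N13: 30+55 = 85 ≤ 100
  N14 sheds 180 MW to N1, N16, N20: 60 each.
    N1: 105+60 = 165 > 90
    N16: 40+60 = 100 > 90
    N20: 100+60 = 160 ≤ 160
Round 2 — N1, N16 trip offline.
  N1 sheds 165 MW to N13, N20: 82 each (1 lost).
    N13: 85+82 = 167 > 100
    N20: 160+82 = 242 > 160
  N16 sheds 100 MW to N13: 100 each.
    N13: 167+100 = 267 > 100
Round 3 — N13, N20 trip offline.
  N13 sheds 267 MW to N25: 267 each.
    N25: 30+267 = 297 > 70
  N20 sheds 242 MW: no online neighbours, lost.
Round 4 — N25 trips offline.
  N25 sheds 297 MW: no online neighbours, lost.
No further trips.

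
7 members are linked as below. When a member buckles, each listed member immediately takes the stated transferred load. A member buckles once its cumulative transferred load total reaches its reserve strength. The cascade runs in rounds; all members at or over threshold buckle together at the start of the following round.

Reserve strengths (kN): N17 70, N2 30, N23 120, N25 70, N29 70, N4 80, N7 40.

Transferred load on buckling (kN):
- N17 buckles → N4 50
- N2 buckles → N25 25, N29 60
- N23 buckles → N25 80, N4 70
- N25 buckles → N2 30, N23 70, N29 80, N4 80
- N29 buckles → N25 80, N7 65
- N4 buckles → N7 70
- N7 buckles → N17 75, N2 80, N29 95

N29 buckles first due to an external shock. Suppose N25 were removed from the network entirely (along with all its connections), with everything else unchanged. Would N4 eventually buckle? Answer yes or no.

With N25 removed:
Round 1 — N29 buckles (initial).
  N7: +65 → 65 ≥ 40
Round 2 — N7 buckles.
  N17: +75 → 75 ≥ 70
  N2: +80 → 80 ≥ 30
Round 3 — N17, N2 buckle.
  N4: +50 → 50 < 80
No further bucklings.

no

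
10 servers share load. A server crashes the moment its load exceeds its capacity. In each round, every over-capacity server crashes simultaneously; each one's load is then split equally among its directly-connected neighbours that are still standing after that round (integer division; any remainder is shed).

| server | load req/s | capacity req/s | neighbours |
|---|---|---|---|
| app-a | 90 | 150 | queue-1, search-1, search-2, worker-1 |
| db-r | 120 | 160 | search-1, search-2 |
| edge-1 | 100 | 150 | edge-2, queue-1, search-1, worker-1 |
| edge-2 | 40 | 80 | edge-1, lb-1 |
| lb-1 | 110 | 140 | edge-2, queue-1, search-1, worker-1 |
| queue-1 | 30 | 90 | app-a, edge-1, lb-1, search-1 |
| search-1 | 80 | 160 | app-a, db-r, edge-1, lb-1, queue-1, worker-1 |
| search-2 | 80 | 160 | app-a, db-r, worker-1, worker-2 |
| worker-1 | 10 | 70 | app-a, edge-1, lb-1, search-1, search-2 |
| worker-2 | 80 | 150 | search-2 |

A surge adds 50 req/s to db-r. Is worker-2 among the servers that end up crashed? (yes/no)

Round 1 — db-r at 170 > 160. db-r crashes.
  db-r sheds 170 req/s to search-1, search-2: 85 each.
    search-1: 80+85 = 165 > 160
    search-2: 80+85 = 165 > 160
Round 2 — search-1, search-2 crash.
  search-1 sheds 165 req/s to app-a, edge-1, lb-1, queue-1, worker-1: 33 each.
    app-a: 90+33 = 123 ≤ 150
    edge-1: 100+33 = 133 ≤ 150
    lb-1: 110+33 = 143 > 140
    queue-1: 30+33 = 63 ≤ 90
    worker-1: 10+33 = 43 ≤ 70
  search-2 sheds 165 req/s to app-a, worker-1, worker-2: 55 each.
    app-a: 123+55 = 178 > 150
    worker-1: 43+55 = 98 > 70
    worker-2: 80+55 = 135 ≤ 150
Round 3 — app-a, lb-1, worker-1 crash.
  app-a sheds 178 req/s to queue-1: 178 each.
    queue-1: 63+178 = 241 > 90
  lb-1 sheds 143 req/s to edge-2, queue-1: 71 each (1 lost).
    edge-2: 40+71 = 111 > 80
    queue-1: 241+71 = 312 > 90
  worker-1 sheds 98 req/s to edge-1: 98 each.
    edge-1: 133+98 = 231 > 150
Round 4 — edge-1, edge-2, queue-1 crash.
  edge-1 sheds 231 req/s: no online neighbours, lost.
  edge-2 sheds 111 req/s: no online neighbours, lost.
  queue-1 sheds 312 req/s: no online neighbours, lost.
No further crashes.

no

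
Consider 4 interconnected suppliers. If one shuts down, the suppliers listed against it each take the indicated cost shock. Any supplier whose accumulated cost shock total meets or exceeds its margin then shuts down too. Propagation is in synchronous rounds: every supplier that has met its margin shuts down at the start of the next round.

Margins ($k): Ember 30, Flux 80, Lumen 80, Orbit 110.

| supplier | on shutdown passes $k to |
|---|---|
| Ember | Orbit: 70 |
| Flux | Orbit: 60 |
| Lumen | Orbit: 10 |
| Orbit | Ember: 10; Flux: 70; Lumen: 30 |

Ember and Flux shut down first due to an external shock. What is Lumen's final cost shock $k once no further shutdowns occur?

Round 1 — Ember, Flux shut down (initial).
  Orbit: +70+60 → 130 ≥ 110
Round 2 — Orbit shuts down.
  Lumen: +30 → 30 < 80
No further shutdowns.

30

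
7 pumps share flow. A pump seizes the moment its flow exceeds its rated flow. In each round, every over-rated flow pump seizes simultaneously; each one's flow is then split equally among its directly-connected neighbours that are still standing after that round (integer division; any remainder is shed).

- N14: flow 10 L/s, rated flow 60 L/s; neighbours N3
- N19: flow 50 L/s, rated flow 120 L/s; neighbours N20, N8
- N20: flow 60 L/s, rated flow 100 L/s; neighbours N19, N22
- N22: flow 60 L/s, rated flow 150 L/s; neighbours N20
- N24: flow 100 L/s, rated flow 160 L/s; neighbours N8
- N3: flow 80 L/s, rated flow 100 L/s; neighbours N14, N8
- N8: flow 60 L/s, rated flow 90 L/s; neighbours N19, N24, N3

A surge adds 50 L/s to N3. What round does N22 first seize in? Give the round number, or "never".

Round 1 — N3 at 130 > 100. N3 seizes.
  N3 sheds 130 L/s to N14, N8: 65 each.
    N14: 10+65 = 75 > 60
    N8: 60+65 = 125 > 90
Round 2 — N14, N8 seize.
  N14 sheds 75 L/s: no online neighbours, lost.
  N8 sheds 125 L/s to N19, N24: 62 each (1 lost).
    N19: 50+62 = 112 ≤ 120
    N24: 100+62 = 162 > 160
Round 3 — N24 seizes.
  N24 sheds 162 L/s: no online neighbours, lost.
No further seizures.

never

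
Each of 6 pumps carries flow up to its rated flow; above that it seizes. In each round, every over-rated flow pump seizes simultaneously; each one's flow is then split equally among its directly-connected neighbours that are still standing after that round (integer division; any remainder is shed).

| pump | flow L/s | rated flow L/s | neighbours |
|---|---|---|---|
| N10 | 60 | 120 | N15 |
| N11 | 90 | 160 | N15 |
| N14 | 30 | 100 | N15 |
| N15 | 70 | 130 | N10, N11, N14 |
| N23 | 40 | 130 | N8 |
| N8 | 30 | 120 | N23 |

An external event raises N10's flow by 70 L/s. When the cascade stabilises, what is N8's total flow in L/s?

Round 1 — N10 at 130 > 120. N10 seizes.
  N10 sheds 130 L/s to N15: 130 each.
    N15: 70+130 = 200 > 130
Round 2 — N15 seizes.
  N15 sheds 200 L/s to N11, N14: 100 each.
    N11: 90+100 = 190 > 160
    N14: 30+100 = 130 > 100
Round 3 — N11, N14 seize.
  N11 sheds 190 L/s: no online neighbours, lost.
  N14 sheds 130 L/s: no online neighbours, lost.
No further seizures.

30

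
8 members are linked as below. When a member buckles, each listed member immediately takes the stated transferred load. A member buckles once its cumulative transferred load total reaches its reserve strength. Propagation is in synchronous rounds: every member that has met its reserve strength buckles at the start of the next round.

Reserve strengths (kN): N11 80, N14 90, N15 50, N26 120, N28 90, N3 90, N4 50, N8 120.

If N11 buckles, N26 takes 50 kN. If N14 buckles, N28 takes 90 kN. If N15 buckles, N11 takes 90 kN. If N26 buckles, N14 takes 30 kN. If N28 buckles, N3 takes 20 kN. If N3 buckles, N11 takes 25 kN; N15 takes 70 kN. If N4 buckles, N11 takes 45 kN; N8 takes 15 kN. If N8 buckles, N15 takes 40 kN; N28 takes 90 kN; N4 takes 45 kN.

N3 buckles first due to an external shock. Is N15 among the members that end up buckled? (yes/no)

yes

Round 1 — N3 buckles (initial).
  N11: +25 → 25 < 80
  N15: +70 → 70 ≥ 50
Round 2 — N15 buckles.
  N11: +90 → 115 ≥ 80
Round 3 — N11 buckles.
  N26: +50 → 50 < 120
No further bucklings.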